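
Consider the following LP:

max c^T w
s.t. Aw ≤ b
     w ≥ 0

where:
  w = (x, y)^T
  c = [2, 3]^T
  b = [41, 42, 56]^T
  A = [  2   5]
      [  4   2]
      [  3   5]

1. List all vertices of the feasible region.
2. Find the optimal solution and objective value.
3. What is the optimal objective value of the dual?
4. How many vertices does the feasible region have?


1. (0, 0), (10.5, 0), (8, 5), (0, 8.2)
2. x = 8, y = 5, z = 31
3. 31
4. 4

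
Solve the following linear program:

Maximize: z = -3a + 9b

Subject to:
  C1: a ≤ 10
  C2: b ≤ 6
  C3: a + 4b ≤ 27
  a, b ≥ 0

Evaluate the objective at each vertex of the feasible region:
  z(0, 0) = 0
  z(10, 0) = -30
  z(10, 4.25) = 8.25
  z(3, 6) = 45
  z(0, 6) = 54  ←
The maximum is at a = 0, b = 6.

a = 0, b = 6, z = 54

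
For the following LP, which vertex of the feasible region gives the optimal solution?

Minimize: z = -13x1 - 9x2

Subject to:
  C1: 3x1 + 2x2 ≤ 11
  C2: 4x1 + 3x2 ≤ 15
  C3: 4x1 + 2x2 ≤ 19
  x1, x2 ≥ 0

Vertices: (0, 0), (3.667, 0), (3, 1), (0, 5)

Evaluate the objective at each vertex of the feasible region:
  z(0, 0) = 0
  z(3.667, 0) = -47.67
  z(3, 1) = -48  ←
  z(0, 5) = -45
The minimum is at x1 = 3, x2 = 1.

(3, 1)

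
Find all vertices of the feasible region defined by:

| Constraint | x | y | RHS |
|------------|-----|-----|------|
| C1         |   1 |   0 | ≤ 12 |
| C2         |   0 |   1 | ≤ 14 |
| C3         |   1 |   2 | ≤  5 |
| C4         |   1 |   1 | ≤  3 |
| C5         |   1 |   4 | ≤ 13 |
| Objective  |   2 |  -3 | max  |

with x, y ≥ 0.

(0, 0), (3, 0), (1, 2), (0, 2.5)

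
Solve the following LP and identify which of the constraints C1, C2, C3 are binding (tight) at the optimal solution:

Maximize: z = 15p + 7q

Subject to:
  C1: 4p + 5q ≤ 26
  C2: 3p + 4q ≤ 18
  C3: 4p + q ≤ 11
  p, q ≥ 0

At p = 2, q = 3, compute slack b - a·x for each constraint:
  C1: 26 − 23 = 3  (slack)
  C2: 18 − 18 = 0  (binding)
  C3: 11 − 11 = 0  (binding)

Optimal: p = 2, q = 3
Binding: C2, C3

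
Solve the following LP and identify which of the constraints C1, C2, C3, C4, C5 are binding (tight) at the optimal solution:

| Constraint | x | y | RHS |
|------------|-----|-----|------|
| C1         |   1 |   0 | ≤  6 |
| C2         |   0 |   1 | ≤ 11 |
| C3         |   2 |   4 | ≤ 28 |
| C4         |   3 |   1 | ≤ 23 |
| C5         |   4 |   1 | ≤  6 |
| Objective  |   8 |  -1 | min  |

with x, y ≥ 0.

At x = 0, y = 6, compute slack b - a·x for each constraint:
  C1: 6 − 0 = 6  (slack)
  C2: 11 − 6 = 5  (slack)
  C3: 28 − 24 = 4  (slack)
  C4: 23 − 6 = 17  (slack)
  C5: 6 − 6 = 0  (binding)

Optimal: x = 0, y = 6
Binding: C5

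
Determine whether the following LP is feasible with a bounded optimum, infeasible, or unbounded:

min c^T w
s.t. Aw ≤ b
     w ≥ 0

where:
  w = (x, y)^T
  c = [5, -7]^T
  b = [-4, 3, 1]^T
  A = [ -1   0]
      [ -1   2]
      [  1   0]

Infeasible (no feasible solution exists)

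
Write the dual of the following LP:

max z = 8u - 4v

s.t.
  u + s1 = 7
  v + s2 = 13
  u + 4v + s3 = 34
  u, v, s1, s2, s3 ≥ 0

Primal max cᵀx s.t. Ax ≤ b, x ≥ 0  →  Dual min bᵀy s.t. Aᵀy ≥ c, y ≥ 0.

Minimize: z = 7y1 + 13y2 + 34y3

Subject to:
  y1 + y3 ≥ 8
  y2 + 4y3 ≥ -4
  y1, y2, y3 ≥ 0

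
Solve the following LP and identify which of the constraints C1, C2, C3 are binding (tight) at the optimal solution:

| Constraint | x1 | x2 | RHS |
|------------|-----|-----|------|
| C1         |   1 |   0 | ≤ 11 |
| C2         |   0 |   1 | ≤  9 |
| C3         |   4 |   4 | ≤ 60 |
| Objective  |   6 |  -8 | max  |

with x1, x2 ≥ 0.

At x1 = 11, x2 = 0, compute slack b - a·x for each constraint:
  C1: 11 − 11 = 0  (binding)
  C2: 9 − 0 = 9  (slack)
  C3: 60 − 44 = 16  (slack)

Optimal: x1 = 11, x2 = 0
Binding: C1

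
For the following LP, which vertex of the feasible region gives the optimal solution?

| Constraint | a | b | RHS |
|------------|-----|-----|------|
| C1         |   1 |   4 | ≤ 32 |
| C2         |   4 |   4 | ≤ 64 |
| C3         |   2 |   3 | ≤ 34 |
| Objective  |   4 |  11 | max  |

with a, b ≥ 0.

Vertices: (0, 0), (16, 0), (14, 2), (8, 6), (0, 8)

Evaluate the objective at each vertex of the feasible region:
  z(0, 0) = 0
  z(16, 0) = 64
  z(14, 2) = 78
  z(8, 6) = 98  ←
  z(0, 8) = 88
The maximum is at a = 8, b = 6.

(8, 6)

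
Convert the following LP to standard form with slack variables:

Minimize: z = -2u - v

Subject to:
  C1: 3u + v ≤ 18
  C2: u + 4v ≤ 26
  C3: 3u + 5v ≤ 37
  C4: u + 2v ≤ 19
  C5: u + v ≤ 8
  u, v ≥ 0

min z = -2u - v

s.t.
  3u + v + s1 = 18
  u + 4v + s2 = 26
  3u + 5v + s3 = 37
  u + 2v + s4 = 19
  u + v + s5 = 8
  u, v, s1, s2, s3, s4, s5 ≥ 0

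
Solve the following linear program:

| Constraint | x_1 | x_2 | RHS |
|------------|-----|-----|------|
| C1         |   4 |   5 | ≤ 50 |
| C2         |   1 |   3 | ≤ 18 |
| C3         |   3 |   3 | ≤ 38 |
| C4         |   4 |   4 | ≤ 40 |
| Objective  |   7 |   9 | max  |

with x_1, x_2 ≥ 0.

Evaluate the objective at each vertex of the feasible region:
  z(0, 0) = 0
  z(10, 0) = 70
  z(6, 4) = 78  ←
  z(0, 6) = 54
The maximum is at x_1 = 6, x_2 = 4.

x_1 = 6, x_2 = 4, z = 78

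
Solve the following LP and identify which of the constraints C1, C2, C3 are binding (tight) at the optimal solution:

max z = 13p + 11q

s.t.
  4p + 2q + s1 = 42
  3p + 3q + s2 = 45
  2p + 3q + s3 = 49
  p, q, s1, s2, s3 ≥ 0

At p = 6, q = 9, compute slack b - a·x for each constraint:
  C1: 42 − 42 = 0  (binding)
  C2: 45 − 45 = 0  (binding)
  C3: 49 − 39 = 10  (slack)

Optimal: p = 6, q = 9
Binding: C1, C2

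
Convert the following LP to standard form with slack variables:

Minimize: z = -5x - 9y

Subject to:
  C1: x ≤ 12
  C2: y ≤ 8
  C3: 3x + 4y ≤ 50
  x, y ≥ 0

min z = -5x - 9y

s.t.
  x + s1 = 12
  y + s2 = 8
  3x + 4y + s3 = 50
  x, y, s1, s2, s3 ≥ 0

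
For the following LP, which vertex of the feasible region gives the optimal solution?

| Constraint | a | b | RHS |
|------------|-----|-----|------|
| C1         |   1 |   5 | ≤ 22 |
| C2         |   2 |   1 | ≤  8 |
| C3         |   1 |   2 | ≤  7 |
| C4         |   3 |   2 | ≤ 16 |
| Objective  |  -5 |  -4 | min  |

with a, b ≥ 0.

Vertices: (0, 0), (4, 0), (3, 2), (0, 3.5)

Evaluate the objective at each vertex of the feasible region:
  z(0, 0) = 0
  z(4, 0) = -20
  z(3, 2) = -23  ←
  z(0, 3.5) = -14
The minimum is at a = 3, b = 2.

(3, 2)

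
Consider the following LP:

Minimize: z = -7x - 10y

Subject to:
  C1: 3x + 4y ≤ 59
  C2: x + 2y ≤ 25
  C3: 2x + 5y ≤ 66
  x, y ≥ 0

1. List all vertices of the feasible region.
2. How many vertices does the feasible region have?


1. (0, 0), (19.67, 0), (9, 8), (0, 12.5)
2. 4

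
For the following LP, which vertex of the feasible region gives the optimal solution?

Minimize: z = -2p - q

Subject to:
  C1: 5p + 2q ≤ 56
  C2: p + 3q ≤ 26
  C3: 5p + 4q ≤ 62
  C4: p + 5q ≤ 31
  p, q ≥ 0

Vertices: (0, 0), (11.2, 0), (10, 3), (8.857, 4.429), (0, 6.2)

Evaluate the objective at each vertex of the feasible region:
  z(0, 0) = 0
  z(11.2, 0) = -22.4
  z(10, 3) = -23  ←
  z(8.857, 4.429) = -22.14
  z(0, 6.2) = -6.2
The minimum is at p = 10, q = 3.

(10, 3)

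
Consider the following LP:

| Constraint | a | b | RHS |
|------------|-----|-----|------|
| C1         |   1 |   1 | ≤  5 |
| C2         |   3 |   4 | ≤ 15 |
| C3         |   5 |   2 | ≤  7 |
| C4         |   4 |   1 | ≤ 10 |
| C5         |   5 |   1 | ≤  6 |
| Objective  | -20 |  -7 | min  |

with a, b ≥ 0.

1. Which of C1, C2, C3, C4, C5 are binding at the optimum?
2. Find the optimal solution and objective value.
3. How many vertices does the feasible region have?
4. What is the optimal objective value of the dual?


1. C3, C5
2. a = 1, b = 1, z = -27
3. 4
4. -27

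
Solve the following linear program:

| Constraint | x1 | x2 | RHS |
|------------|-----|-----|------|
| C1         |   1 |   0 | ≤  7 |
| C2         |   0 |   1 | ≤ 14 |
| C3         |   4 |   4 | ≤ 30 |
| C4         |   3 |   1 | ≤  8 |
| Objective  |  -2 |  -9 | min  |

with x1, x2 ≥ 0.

Evaluate the objective at each vertex of the feasible region:
  z(0, 0) = 0
  z(2.667, 0) = -5.333
  z(0.25, 7.25) = -65.75
  z(0, 7.5) = -67.5  ←
The minimum is at x1 = 0, x2 = 7.5.

x1 = 0, x2 = 7.5, z = -67.5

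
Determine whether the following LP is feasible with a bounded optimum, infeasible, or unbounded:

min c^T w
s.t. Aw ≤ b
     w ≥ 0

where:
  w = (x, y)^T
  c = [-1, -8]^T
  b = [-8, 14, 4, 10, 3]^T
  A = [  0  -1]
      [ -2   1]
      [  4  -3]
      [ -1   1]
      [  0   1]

Infeasible (no feasible solution exists)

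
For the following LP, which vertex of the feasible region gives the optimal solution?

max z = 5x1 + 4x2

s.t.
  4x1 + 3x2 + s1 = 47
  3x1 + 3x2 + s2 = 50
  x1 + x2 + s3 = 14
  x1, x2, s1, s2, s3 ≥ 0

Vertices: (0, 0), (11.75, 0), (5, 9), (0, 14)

Evaluate the objective at each vertex of the feasible region:
  z(0, 0) = 0
  z(11.75, 0) = 58.75
  z(5, 9) = 61  ←
  z(0, 14) = 56
The maximum is at x1 = 5, x2 = 9.

(5, 9)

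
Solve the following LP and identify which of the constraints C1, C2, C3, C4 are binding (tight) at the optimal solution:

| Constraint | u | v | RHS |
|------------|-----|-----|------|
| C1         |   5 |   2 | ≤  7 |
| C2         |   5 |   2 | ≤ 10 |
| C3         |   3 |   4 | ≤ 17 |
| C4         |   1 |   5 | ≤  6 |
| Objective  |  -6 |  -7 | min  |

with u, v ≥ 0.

At u = 1, v = 1, compute slack b - a·x for each constraint:
  C1: 7 − 7 = 0  (binding)
  C2: 10 − 7 = 3  (slack)
  C3: 17 − 7 = 10  (slack)
  C4: 6 − 6 = 0  (binding)

Optimal: u = 1, v = 1
Binding: C1, C4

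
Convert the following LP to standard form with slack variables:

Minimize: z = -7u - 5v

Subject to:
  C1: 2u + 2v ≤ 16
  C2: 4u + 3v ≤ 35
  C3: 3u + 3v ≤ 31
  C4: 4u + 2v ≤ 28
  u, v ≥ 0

min z = -7u - 5v

s.t.
  2u + 2v + s1 = 16
  4u + 3v + s2 = 35
  3u + 3v + s3 = 31
  4u + 2v + s4 = 28
  u, v, s1, s2, s3, s4 ≥ 0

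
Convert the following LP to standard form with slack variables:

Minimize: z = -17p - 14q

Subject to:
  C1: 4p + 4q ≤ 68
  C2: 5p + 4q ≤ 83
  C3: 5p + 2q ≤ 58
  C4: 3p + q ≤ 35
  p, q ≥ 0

min z = -17p - 14q

s.t.
  4p + 4q + s1 = 68
  5p + 4q + s2 = 83
  5p + 2q + s3 = 58
  3p + q + s4 = 35
  p, q, s1, s2, s3, s4 ≥ 0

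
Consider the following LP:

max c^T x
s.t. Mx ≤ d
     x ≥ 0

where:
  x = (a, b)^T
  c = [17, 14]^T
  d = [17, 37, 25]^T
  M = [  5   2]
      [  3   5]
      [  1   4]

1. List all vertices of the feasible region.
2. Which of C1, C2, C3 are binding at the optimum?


1. (0, 0), (3.4, 0), (1, 6), (0, 6.25)
2. C1, C3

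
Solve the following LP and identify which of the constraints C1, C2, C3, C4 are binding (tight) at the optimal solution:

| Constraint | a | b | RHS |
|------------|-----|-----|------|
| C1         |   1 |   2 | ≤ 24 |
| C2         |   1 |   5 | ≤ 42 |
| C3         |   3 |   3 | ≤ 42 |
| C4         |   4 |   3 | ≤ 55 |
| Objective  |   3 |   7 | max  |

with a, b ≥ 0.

At a = 7, b = 7, compute slack b - a·x for each constraint:
  C1: 24 − 21 = 3  (slack)
  C2: 42 − 42 = 0  (binding)
  C3: 42 − 42 = 0  (binding)
  C4: 55 − 49 = 6  (slack)

Optimal: a = 7, b = 7
Binding: C2, C3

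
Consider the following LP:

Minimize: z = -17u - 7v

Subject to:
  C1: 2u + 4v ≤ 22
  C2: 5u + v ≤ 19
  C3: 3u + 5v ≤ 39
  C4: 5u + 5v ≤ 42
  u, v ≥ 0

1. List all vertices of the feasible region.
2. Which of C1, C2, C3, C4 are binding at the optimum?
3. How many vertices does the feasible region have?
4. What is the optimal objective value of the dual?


1. (0, 0), (3.8, 0), (3, 4), (0, 5.5)
2. C1, C2
3. 4
4. -79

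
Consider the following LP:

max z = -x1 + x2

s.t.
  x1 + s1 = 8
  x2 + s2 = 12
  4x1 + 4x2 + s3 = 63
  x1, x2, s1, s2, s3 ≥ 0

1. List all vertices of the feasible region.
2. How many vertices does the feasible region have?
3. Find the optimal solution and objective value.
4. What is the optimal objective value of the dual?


1. (0, 0), (8, 0), (8, 7.75), (3.75, 12), (0, 12)
2. 5
3. x1 = 0, x2 = 12, z = 12
4. 12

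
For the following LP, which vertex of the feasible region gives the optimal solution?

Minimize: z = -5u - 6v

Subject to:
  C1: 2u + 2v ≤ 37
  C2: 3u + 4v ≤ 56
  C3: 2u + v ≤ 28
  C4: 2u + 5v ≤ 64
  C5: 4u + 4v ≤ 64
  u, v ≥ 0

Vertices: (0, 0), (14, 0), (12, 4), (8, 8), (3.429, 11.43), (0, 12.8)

Evaluate the objective at each vertex of the feasible region:
  z(0, 0) = 0
  z(14, 0) = -70
  z(12, 4) = -84
  z(8, 8) = -88  ←
  z(3.429, 11.43) = -85.71
  z(0, 12.8) = -76.8
The minimum is at u = 8, v = 8.

(8, 8)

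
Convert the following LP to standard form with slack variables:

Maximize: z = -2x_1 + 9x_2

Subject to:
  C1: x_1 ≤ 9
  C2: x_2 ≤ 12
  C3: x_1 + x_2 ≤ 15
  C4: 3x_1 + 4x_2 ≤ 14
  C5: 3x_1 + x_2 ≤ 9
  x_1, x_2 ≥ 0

max z = -2x_1 + 9x_2

s.t.
  x_1 + s1 = 9
  x_2 + s2 = 12
  x_1 + x_2 + s3 = 15
  3x_1 + 4x_2 + s4 = 14
  3x_1 + x_2 + s5 = 9
  x_1, x_2, s1, s2, s3, s4, s5 ≥ 0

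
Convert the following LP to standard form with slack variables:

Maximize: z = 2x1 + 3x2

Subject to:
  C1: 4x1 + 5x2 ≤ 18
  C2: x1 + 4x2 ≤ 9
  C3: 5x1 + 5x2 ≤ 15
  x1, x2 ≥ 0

max z = 2x1 + 3x2

s.t.
  4x1 + 5x2 + s1 = 18
  x1 + 4x2 + s2 = 9
  5x1 + 5x2 + s3 = 15
  x1, x2, s1, s2, s3 ≥ 0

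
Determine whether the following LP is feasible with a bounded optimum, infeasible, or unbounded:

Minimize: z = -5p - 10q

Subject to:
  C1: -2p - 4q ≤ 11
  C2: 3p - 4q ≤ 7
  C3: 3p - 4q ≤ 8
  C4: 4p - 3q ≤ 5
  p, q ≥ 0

Unbounded (objective can decrease without bound)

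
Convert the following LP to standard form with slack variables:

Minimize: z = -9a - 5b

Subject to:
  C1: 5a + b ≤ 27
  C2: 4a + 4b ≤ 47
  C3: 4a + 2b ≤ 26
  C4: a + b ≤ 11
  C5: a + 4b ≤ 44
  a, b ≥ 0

min z = -9a - 5b

s.t.
  5a + b + s1 = 27
  4a + 4b + s2 = 47
  4a + 2b + s3 = 26
  a + b + s4 = 11
  a + 4b + s5 = 44
  a, b, s1, s2, s3, s4, s5 ≥ 0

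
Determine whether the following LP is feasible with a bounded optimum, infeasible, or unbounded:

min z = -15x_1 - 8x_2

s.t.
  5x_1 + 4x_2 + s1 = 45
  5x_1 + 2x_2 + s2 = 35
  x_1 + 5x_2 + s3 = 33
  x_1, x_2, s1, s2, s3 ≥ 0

Feasible with a bounded optimal solution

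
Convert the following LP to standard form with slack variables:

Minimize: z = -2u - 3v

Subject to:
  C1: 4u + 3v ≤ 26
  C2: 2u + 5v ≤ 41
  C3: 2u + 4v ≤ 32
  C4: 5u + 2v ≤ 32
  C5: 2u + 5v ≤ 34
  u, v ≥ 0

min z = -2u - 3v

s.t.
  4u + 3v + s1 = 26
  2u + 5v + s2 = 41
  2u + 4v + s3 = 32
  5u + 2v + s4 = 32
  2u + 5v + s5 = 34
  u, v, s1, s2, s3, s4, s5 ≥ 0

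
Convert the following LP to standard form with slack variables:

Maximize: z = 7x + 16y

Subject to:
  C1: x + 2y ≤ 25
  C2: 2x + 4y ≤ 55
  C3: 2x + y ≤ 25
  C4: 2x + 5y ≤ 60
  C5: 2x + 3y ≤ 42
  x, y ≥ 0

max z = 7x + 16y

s.t.
  x + 2y + s1 = 25
  2x + 4y + s2 = 55
  2x + y + s3 = 25
  2x + 5y + s4 = 60
  2x + 3y + s5 = 42
  x, y, s1, s2, s3, s4, s5 ≥ 0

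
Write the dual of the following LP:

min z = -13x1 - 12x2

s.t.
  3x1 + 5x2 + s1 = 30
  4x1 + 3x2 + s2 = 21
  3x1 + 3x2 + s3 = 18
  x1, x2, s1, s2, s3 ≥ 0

Primal min cᵀx s.t. Ax ≤ b, x ≥ 0  →  Dual max −bᵀy s.t. Aᵀy ≥ −c, y ≥ 0.

Maximize: z = -30y1 - 21y2 - 18y3

Subject to:
  3y1 + 4y2 + 3y3 ≥ 13
  5y1 + 3y2 + 3y3 ≥ 12
  y1, y2, y3 ≥ 0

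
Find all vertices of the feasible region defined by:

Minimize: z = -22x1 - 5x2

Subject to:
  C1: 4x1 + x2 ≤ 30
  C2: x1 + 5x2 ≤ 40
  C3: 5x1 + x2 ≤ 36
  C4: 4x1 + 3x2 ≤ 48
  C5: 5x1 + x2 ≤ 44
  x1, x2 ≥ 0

(0, 0), (7.2, 0), (6, 6), (5.789, 6.842), (0, 8)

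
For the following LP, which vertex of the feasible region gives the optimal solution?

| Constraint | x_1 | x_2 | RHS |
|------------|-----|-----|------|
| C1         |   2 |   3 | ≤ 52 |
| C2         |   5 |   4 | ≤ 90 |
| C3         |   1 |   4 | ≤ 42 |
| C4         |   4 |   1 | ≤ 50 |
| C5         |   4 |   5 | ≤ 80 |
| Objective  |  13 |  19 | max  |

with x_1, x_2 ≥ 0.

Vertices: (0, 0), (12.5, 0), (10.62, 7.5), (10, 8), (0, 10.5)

Evaluate the objective at each vertex of the feasible region:
  z(0, 0) = 0
  z(12.5, 0) = 162.5
  z(10.62, 7.5) = 280.6
  z(10, 8) = 282  ←
  z(0, 10.5) = 199.5
The maximum is at x_1 = 10, x_2 = 8.

(10, 8)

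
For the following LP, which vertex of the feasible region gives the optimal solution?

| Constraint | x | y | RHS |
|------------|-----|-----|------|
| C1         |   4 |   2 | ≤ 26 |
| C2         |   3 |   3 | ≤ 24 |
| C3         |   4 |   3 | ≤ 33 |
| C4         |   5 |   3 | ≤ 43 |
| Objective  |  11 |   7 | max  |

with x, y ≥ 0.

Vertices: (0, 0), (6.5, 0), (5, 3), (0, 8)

Evaluate the objective at each vertex of the feasible region:
  z(0, 0) = 0
  z(6.5, 0) = 71.5
  z(5, 3) = 76  ←
  z(0, 8) = 56
The maximum is at x = 5, y = 3.

(5, 3)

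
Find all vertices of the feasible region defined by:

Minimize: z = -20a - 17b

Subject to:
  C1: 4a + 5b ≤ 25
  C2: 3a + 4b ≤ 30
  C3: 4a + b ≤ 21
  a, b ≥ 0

(0, 0), (5.25, 0), (5, 1), (0, 5)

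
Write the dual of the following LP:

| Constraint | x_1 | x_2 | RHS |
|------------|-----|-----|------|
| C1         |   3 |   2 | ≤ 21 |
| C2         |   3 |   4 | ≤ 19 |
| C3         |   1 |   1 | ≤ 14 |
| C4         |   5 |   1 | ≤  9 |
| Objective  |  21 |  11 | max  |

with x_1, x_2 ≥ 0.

Primal max cᵀx s.t. Ax ≤ b, x ≥ 0  →  Dual min bᵀy s.t. Aᵀy ≥ c, y ≥ 0.

Minimize: z = 21y1 + 19y2 + 14y3 + 9y4

Subject to:
  3y1 + 3y2 + y3 + 5y4 ≥ 21
  2y1 + 4y2 + y3 + y4 ≥ 11
  y1, y2, y3, y4 ≥ 0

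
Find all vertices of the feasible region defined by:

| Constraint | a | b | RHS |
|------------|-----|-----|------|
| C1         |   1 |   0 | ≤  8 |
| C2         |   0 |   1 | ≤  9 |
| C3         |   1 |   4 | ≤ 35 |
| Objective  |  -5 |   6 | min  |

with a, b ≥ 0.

(0, 0), (8, 0), (8, 6.75), (0, 8.75)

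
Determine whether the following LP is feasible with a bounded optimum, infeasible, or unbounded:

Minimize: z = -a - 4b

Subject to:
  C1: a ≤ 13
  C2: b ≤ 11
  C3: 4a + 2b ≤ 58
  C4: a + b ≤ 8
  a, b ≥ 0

Feasible with a bounded optimal solution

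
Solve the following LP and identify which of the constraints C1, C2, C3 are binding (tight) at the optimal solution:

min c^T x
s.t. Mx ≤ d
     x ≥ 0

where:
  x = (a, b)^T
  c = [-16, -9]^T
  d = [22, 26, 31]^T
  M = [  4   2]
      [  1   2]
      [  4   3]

At a = 1, b = 9, compute slack b - a·x for each constraint:
  C1: 22 − 22 = 0  (binding)
  C2: 26 − 19 = 7  (slack)
  C3: 31 − 31 = 0  (binding)

Optimal: a = 1, b = 9
Binding: C1, C3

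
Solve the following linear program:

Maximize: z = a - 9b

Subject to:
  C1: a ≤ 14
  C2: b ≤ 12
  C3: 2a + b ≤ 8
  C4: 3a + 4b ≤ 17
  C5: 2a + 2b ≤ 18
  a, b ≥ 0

Evaluate the objective at each vertex of the feasible region:
  z(0, 0) = 0
  z(4, 0) = 4  ←
  z(3, 2) = -15
  z(0, 4.25) = -38.25
The maximum is at a = 4, b = 0.

a = 4, b = 0, z = 4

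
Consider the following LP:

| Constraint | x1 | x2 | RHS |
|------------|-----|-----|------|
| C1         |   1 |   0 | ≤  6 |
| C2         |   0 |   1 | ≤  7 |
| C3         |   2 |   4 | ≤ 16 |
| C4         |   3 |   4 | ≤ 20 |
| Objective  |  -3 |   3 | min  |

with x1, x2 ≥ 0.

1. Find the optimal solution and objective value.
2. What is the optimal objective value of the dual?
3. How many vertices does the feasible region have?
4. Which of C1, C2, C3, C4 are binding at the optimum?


1. x1 = 6, x2 = 0, z = -18
2. -18
3. 5
4. C1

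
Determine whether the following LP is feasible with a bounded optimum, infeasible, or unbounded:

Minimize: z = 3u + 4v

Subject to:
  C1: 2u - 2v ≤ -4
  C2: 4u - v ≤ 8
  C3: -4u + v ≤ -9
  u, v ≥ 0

Infeasible (no feasible solution exists)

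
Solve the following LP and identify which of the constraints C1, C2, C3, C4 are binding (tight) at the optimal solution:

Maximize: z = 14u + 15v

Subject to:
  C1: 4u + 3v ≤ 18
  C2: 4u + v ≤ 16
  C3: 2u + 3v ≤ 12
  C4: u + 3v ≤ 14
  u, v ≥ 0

At u = 3, v = 2, compute slack b - a·x for each constraint:
  C1: 18 − 18 = 0  (binding)
  C2: 16 − 14 = 2  (slack)
  C3: 12 − 12 = 0  (binding)
  C4: 14 − 9 = 5  (slack)

Optimal: u = 3, v = 2
Binding: C1, C3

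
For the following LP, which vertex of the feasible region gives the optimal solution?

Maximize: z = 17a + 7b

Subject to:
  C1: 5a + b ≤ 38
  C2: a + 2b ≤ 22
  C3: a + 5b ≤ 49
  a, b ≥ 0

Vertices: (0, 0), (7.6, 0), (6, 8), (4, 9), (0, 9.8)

Evaluate the objective at each vertex of the feasible region:
  z(0, 0) = 0
  z(7.6, 0) = 129.2
  z(6, 8) = 158  ←
  z(4, 9) = 131
  z(0, 9.8) = 68.6
The maximum is at a = 6, b = 8.

(6, 8)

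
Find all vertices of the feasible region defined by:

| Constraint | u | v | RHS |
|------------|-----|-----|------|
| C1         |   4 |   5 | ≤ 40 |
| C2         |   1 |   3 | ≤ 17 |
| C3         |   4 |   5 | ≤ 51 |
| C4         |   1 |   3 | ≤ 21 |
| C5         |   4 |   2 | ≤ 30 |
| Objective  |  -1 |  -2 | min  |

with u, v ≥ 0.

(0, 0), (7.5, 0), (5.833, 3.333), (5, 4), (0, 5.667)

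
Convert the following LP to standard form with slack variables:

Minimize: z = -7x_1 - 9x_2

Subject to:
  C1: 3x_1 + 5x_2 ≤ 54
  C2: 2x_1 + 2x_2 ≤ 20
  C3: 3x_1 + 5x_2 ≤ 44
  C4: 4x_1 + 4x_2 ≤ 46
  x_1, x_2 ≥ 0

min z = -7x_1 - 9x_2

s.t.
  3x_1 + 5x_2 + s1 = 54
  2x_1 + 2x_2 + s2 = 20
  3x_1 + 5x_2 + s3 = 44
  4x_1 + 4x_2 + s4 = 46
  x_1, x_2, s1, s2, s3, s4 ≥ 0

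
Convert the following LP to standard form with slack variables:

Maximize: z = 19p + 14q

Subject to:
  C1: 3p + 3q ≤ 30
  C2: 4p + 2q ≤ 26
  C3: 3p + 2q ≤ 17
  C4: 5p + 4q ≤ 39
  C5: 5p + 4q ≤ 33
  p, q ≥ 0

max z = 19p + 14q

s.t.
  3p + 3q + s1 = 30
  4p + 2q + s2 = 26
  3p + 2q + s3 = 17
  5p + 4q + s4 = 39
  5p + 4q + s5 = 33
  p, q, s1, s2, s3, s4, s5 ≥ 0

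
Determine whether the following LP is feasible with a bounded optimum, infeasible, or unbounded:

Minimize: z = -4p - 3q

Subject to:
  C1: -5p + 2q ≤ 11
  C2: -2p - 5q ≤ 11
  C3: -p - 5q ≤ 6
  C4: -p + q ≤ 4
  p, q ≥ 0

Unbounded (objective can decrease without bound)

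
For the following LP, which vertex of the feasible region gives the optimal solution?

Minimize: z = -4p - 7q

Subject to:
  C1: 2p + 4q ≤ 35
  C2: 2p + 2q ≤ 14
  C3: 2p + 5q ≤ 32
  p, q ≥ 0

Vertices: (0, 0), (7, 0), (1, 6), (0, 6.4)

Evaluate the objective at each vertex of the feasible region:
  z(0, 0) = 0
  z(7, 0) = -28
  z(1, 6) = -46  ←
  z(0, 6.4) = -44.8
The minimum is at p = 1, q = 6.

(1, 6)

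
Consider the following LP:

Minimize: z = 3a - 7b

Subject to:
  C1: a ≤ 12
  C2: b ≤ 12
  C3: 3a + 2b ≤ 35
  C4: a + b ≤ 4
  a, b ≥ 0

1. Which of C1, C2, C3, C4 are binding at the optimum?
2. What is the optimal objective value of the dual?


1. C4
2. -28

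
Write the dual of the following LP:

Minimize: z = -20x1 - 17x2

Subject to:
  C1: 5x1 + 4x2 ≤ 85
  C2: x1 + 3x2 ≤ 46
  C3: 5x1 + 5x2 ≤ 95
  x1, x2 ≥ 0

Primal min cᵀx s.t. Ax ≤ b, x ≥ 0  →  Dual max −bᵀy s.t. Aᵀy ≥ −c, y ≥ 0.

Maximize: z = -85y1 - 46y2 - 95y3

Subject to:
  5y1 + y2 + 5y3 ≥ 20
  4y1 + 3y2 + 5y3 ≥ 17
  y1, y2, y3 ≥ 0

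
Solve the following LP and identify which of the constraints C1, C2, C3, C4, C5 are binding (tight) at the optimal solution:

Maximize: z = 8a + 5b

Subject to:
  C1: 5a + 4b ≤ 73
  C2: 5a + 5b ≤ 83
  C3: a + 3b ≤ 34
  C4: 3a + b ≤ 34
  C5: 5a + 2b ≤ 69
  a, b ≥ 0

At a = 9, b = 7, compute slack b - a·x for each constraint:
  C1: 73 − 73 = 0  (binding)
  C2: 83 − 80 = 3  (slack)
  C3: 34 − 30 = 4  (slack)
  C4: 34 − 34 = 0  (binding)
  C5: 69 − 59 = 10  (slack)

Optimal: a = 9, b = 7
Binding: C1, C4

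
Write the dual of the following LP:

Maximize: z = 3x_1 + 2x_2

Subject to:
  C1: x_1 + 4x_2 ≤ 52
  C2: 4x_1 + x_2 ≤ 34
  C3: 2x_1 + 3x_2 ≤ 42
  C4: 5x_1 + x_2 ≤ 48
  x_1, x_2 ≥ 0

Primal max cᵀx s.t. Ax ≤ b, x ≥ 0  →  Dual min bᵀy s.t. Aᵀy ≥ c, y ≥ 0.

Minimize: z = 52y1 + 34y2 + 42y3 + 48y4

Subject to:
  y1 + 4y2 + 2y3 + 5y4 ≥ 3
  4y1 + y2 + 3y3 + y4 ≥ 2
  y1, y2, y3, y4 ≥ 0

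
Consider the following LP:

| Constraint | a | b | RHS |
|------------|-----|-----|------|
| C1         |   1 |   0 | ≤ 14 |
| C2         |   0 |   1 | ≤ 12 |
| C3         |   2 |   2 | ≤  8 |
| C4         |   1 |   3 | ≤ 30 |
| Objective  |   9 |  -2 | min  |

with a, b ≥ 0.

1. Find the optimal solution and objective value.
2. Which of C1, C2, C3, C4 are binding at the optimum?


1. a = 0, b = 4, z = -8
2. C3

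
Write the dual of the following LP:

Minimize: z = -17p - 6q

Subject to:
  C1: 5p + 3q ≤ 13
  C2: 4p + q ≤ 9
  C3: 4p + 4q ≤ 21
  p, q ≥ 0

Primal min cᵀx s.t. Ax ≤ b, x ≥ 0  →  Dual max −bᵀy s.t. Aᵀy ≥ −c, y ≥ 0.

Maximize: z = -13y1 - 9y2 - 21y3

Subject to:
  5y1 + 4y2 + 4y3 ≥ 17
  3y1 + y2 + 4y3 ≥ 6
  y1, y2, y3 ≥ 0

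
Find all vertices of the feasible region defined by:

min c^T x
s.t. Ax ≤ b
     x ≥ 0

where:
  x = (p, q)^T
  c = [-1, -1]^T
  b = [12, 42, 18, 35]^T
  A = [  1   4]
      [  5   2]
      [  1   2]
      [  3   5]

(0, 0), (8.4, 0), (8, 1), (0, 3)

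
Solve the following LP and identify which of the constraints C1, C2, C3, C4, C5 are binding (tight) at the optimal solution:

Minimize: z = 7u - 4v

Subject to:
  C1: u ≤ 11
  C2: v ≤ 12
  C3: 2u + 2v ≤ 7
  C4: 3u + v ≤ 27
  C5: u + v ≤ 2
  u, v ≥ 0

At u = 0, v = 2, compute slack b - a·x for each constraint:
  C1: 11 − 0 = 11  (slack)
  C2: 12 − 2 = 10  (slack)
  C3: 7 − 4 = 3  (slack)
  C4: 27 − 2 = 25  (slack)
  C5: 2 − 2 = 0  (binding)

Optimal: u = 0, v = 2
Binding: C5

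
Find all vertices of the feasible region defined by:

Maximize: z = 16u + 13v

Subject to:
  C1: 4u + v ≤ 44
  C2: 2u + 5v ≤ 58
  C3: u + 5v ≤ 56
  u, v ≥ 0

(0, 0), (11, 0), (9, 8), (2, 10.8), (0, 11.2)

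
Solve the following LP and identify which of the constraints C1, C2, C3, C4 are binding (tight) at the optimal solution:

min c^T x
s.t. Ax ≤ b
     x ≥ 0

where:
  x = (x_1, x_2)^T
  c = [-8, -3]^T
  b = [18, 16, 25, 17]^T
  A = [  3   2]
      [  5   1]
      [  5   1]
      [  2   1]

At x_1 = 2, x_2 = 6, compute slack b - a·x for each constraint:
  C1: 18 − 18 = 0  (binding)
  C2: 16 − 16 = 0  (binding)
  C3: 25 − 16 = 9  (slack)
  C4: 17 − 10 = 7  (slack)

Optimal: x_1 = 2, x_2 = 6
Binding: C1, C2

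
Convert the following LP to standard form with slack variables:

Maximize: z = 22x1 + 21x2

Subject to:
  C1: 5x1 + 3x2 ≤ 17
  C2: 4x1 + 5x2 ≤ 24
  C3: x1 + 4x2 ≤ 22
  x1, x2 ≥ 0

max z = 22x1 + 21x2

s.t.
  5x1 + 3x2 + s1 = 17
  4x1 + 5x2 + s2 = 24
  x1 + 4x2 + s3 = 22
  x1, x2, s1, s2, s3 ≥ 0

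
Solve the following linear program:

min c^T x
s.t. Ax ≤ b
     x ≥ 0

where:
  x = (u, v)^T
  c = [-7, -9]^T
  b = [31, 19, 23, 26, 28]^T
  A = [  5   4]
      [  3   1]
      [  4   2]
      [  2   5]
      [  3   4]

Evaluate the objective at each vertex of the feasible region:
  z(0, 0) = 0
  z(5.75, 0) = -40.25
  z(5, 1.5) = -48.5
  z(3, 4) = -57  ←
  z(0, 5.2) = -46.8
The minimum is at u = 3, v = 4.

u = 3, v = 4, z = -57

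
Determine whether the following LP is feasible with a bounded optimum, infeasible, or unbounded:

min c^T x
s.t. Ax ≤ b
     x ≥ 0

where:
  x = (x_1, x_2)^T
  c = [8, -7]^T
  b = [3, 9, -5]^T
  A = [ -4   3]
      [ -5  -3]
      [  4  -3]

Infeasible (no feasible solution exists)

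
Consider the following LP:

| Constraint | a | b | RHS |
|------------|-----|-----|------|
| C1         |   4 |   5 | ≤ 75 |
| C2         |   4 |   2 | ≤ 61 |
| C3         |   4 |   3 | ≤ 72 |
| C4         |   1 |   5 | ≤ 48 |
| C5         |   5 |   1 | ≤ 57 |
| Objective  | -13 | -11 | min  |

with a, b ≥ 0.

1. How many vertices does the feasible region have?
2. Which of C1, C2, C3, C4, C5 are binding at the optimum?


1. 5
2. C1, C5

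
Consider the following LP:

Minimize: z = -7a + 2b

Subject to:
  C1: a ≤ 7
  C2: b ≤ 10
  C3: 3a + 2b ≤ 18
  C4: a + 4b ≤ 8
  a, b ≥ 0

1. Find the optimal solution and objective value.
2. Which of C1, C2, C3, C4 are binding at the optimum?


1. a = 6, b = 0, z = -42
2. C3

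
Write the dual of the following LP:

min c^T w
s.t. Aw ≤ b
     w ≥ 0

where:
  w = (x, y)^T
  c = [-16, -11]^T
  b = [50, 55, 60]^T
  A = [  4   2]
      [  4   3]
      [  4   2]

Primal min cᵀx s.t. Ax ≤ b, x ≥ 0  →  Dual max −bᵀy s.t. Aᵀy ≥ −c, y ≥ 0.

Maximize: z = -50y1 - 55y2 - 60y3

Subject to:
  4y1 + 4y2 + 4y3 ≥ 16
  2y1 + 3y2 + 2y3 ≥ 11
  y1, y2, y3 ≥ 0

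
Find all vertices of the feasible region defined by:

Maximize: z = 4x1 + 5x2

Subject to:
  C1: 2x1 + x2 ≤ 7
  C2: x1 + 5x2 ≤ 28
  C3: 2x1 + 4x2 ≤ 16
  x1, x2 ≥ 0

(0, 0), (3.5, 0), (2, 3), (0, 4)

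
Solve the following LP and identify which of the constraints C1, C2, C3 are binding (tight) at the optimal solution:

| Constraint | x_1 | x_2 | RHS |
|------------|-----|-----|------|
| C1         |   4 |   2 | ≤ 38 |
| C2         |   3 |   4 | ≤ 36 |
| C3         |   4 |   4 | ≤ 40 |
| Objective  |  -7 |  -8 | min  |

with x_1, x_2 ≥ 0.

At x_1 = 4, x_2 = 6, compute slack b - a·x for each constraint:
  C1: 38 − 28 = 10  (slack)
  C2: 36 − 36 = 0  (binding)
  C3: 40 − 40 = 0  (binding)

Optimal: x_1 = 4, x_2 = 6
Binding: C2, C3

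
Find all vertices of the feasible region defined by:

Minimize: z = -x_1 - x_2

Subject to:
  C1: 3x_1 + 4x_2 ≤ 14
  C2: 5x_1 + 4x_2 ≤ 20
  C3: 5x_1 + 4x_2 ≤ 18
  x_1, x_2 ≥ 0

(0, 0), (3.6, 0), (2, 2), (0, 3.5)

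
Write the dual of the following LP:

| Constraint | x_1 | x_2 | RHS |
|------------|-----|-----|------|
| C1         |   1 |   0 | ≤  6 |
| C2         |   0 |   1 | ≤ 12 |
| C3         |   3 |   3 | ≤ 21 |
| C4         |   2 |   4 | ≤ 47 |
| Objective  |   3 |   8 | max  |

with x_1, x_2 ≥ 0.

Primal max cᵀx s.t. Ax ≤ b, x ≥ 0  →  Dual min bᵀy s.t. Aᵀy ≥ c, y ≥ 0.

Minimize: z = 6y1 + 12y2 + 21y3 + 47y4

Subject to:
  y1 + 3y3 + 2y4 ≥ 3
  y2 + 3y3 + 4y4 ≥ 8
  y1, y2, y3, y4 ≥ 0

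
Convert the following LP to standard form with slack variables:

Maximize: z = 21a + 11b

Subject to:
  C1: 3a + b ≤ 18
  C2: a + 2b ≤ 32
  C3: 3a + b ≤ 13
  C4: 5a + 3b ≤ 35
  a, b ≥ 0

max z = 21a + 11b

s.t.
  3a + b + s1 = 18
  a + 2b + s2 = 32
  3a + b + s3 = 13
  5a + 3b + s4 = 35
  a, b, s1, s2, s3, s4 ≥ 0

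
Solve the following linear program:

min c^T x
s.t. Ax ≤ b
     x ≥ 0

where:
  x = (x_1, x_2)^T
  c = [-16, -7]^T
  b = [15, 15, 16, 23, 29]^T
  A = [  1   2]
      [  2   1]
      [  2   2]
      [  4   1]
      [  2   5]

Evaluate the objective at each vertex of the feasible region:
  z(0, 0) = 0
  z(5.75, 0) = -92
  z(5, 3) = -101  ←
  z(3.667, 4.333) = -89
  z(0, 5.8) = -40.6
The minimum is at x_1 = 5, x_2 = 3.

x_1 = 5, x_2 = 3, z = -101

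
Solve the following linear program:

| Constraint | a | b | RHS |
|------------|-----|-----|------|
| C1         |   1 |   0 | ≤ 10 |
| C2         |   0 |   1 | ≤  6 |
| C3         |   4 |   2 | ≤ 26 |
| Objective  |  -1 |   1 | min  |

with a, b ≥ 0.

Evaluate the objective at each vertex of the feasible region:
  z(0, 0) = 0
  z(6.5, 0) = -6.5  ←
  z(3.5, 6) = 2.5
  z(0, 6) = 6
The minimum is at a = 6.5, b = 0.

a = 6.5, b = 0, z = -6.5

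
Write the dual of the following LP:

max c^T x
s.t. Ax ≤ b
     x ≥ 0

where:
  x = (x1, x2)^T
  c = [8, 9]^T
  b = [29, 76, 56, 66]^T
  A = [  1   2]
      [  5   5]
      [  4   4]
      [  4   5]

Primal max cᵀx s.t. Ax ≤ b, x ≥ 0  →  Dual min bᵀy s.t. Aᵀy ≥ c, y ≥ 0.

Minimize: z = 29y1 + 76y2 + 56y3 + 66y4

Subject to:
  y1 + 5y2 + 4y3 + 4y4 ≥ 8
  2y1 + 5y2 + 4y3 + 5y4 ≥ 9
  y1, y2, y3, y4 ≥ 0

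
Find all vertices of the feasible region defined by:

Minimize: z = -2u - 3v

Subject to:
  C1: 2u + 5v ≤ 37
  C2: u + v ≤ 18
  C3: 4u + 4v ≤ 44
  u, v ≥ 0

(0, 0), (11, 0), (6, 5), (0, 7.4)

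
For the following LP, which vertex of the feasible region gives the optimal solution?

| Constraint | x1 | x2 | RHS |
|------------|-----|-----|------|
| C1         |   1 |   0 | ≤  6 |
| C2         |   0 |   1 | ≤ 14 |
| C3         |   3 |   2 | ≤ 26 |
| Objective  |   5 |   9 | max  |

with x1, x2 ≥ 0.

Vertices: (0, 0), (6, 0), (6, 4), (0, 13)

Evaluate the objective at each vertex of the feasible region:
  z(0, 0) = 0
  z(6, 0) = 30
  z(6, 4) = 66
  z(0, 13) = 117  ←
The maximum is at x1 = 0, x2 = 13.

(0, 13)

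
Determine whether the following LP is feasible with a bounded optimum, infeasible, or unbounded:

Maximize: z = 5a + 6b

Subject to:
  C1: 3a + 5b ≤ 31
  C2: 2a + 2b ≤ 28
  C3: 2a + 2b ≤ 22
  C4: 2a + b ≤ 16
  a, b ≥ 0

Feasible with a bounded optimal solution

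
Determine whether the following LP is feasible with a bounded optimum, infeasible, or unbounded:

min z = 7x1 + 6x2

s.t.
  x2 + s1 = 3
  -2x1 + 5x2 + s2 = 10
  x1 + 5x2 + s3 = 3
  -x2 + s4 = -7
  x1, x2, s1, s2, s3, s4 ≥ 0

Infeasible (no feasible solution exists)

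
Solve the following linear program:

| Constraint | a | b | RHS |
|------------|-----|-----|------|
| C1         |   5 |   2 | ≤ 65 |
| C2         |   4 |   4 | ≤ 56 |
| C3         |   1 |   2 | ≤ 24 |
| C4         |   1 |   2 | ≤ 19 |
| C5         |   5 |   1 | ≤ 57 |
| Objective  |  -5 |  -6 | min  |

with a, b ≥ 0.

Evaluate the objective at each vertex of the feasible region:
  z(0, 0) = 0
  z(11.4, 0) = -57
  z(10.75, 3.25) = -73.25
  z(9, 5) = -75  ←
  z(0, 9.5) = -57
The minimum is at a = 9, b = 5.

a = 9, b = 5, z = -75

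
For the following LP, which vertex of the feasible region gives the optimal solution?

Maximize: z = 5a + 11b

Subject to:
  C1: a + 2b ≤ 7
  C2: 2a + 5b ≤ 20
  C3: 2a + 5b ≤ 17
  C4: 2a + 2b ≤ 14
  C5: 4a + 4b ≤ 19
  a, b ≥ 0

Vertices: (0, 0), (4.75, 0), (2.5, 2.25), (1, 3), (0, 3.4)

Evaluate the objective at each vertex of the feasible region:
  z(0, 0) = 0
  z(4.75, 0) = 23.75
  z(2.5, 2.25) = 37.25
  z(1, 3) = 38  ←
  z(0, 3.4) = 37.4
The maximum is at a = 1, b = 3.

(1, 3)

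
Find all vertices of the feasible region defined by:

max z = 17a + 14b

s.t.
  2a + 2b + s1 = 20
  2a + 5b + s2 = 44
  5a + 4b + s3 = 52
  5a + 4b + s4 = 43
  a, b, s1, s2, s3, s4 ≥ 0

(0, 0), (8.6, 0), (3, 7), (2, 8), (0, 8.8)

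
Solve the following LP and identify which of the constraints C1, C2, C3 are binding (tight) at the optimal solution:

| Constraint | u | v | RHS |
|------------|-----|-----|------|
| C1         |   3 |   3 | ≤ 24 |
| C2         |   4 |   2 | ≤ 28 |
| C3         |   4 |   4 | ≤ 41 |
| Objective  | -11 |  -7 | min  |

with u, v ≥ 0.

At u = 6, v = 2, compute slack b - a·x for each constraint:
  C1: 24 − 24 = 0  (binding)
  C2: 28 − 28 = 0  (binding)
  C3: 41 − 32 = 9  (slack)

Optimal: u = 6, v = 2
Binding: C1, C2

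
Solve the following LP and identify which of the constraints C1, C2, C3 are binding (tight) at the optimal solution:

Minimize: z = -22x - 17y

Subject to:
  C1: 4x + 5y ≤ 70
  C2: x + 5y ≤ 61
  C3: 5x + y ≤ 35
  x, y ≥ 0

At x = 5, y = 10, compute slack b - a·x for each constraint:
  C1: 70 − 70 = 0  (binding)
  C2: 61 − 55 = 6  (slack)
  C3: 35 − 35 = 0  (binding)

Optimal: x = 5, y = 10
Binding: C1, C3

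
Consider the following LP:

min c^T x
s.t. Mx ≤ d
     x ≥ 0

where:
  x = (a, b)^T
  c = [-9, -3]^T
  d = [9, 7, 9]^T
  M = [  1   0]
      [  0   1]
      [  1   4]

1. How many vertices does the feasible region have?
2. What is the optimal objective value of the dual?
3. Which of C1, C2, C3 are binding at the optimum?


1. 3
2. -81
3. C1, C3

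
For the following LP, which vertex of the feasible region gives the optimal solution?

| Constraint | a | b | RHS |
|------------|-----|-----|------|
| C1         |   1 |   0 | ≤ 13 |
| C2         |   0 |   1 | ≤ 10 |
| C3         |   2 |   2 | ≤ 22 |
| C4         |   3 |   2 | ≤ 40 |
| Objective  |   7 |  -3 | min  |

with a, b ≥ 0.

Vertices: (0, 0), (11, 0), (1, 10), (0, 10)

Evaluate the objective at each vertex of the feasible region:
  z(0, 0) = 0
  z(11, 0) = 77
  z(1, 10) = -23
  z(0, 10) = -30  ←
The minimum is at a = 0, b = 10.

(0, 10)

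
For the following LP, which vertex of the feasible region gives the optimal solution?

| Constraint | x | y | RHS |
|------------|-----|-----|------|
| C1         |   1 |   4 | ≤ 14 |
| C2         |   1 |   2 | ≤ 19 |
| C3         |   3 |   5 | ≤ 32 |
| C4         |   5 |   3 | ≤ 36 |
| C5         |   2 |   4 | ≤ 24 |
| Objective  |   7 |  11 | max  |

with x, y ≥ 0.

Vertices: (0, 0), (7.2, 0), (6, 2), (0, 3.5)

Evaluate the objective at each vertex of the feasible region:
  z(0, 0) = 0
  z(7.2, 0) = 50.4
  z(6, 2) = 64  ←
  z(0, 3.5) = 38.5
The maximum is at x = 6, y = 2.

(6, 2)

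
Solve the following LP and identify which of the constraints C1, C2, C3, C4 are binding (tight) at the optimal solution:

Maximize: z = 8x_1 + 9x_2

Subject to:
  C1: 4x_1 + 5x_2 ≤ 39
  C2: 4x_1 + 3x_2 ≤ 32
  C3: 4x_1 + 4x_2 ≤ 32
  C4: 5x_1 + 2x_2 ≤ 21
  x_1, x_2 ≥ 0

At x_1 = 1, x_2 = 7, compute slack b - a·x for each constraint:
  C1: 39 − 39 = 0  (binding)
  C2: 32 − 25 = 7  (slack)
  C3: 32 − 32 = 0  (binding)
  C4: 21 − 19 = 2  (slack)

Optimal: x_1 = 1, x_2 = 7
Binding: C1, C3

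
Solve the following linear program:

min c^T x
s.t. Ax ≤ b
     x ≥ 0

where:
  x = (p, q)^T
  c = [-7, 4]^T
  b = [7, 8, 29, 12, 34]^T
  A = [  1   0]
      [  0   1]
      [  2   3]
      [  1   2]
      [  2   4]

Evaluate the objective at each vertex of the feasible region:
  z(0, 0) = 0
  z(7, 0) = -49  ←
  z(7, 2.5) = -39
  z(0, 6) = 24
The minimum is at p = 7, q = 0.

p = 7, q = 0, z = -49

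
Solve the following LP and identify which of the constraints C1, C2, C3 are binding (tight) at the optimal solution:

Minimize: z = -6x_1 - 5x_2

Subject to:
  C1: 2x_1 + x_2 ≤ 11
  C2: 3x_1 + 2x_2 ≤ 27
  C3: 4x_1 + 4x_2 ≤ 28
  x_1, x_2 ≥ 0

At x_1 = 4, x_2 = 3, compute slack b - a·x for each constraint:
  C1: 11 − 11 = 0  (binding)
  C2: 27 − 18 = 9  (slack)
  C3: 28 − 28 = 0  (binding)

Optimal: x_1 = 4, x_2 = 3
Binding: C1, C3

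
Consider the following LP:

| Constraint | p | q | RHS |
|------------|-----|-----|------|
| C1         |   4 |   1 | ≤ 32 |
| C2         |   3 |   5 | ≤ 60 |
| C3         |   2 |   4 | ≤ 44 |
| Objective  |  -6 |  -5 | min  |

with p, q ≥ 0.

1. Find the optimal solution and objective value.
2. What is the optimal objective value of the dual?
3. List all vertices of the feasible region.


1. p = 6, q = 8, z = -76
2. -76
3. (0, 0), (8, 0), (6, 8), (0, 11)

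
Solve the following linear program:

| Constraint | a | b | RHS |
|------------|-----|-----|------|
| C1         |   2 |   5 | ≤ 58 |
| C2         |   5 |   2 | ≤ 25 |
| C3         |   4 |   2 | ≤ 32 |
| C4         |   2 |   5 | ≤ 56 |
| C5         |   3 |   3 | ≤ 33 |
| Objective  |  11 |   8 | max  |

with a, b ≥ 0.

Evaluate the objective at each vertex of the feasible region:
  z(0, 0) = 0
  z(5, 0) = 55
  z(1, 10) = 91  ←
  z(0, 11) = 88
The maximum is at a = 1, b = 10.

a = 1, b = 10, z = 91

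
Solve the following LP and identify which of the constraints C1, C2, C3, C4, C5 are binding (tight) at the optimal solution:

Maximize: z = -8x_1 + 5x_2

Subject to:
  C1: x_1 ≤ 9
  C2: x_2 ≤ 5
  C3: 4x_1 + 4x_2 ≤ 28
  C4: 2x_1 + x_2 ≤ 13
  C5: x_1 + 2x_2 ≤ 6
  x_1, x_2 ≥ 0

At x_1 = 0, x_2 = 3, compute slack b - a·x for each constraint:
  C1: 9 − 0 = 9  (slack)
  C2: 5 − 3 = 2  (slack)
  C3: 28 − 12 = 16  (slack)
  C4: 13 − 3 = 10  (slack)
  C5: 6 − 6 = 0  (binding)

Optimal: x_1 = 0, x_2 = 3
Binding: C5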